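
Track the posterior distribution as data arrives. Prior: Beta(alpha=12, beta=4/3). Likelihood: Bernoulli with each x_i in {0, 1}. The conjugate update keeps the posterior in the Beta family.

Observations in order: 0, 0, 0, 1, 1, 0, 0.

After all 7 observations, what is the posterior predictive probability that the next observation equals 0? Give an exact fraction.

19/61

obs 1: x=0 → posterior Beta(12, 7/3)
obs 2: x=0 → posterior Beta(12, 10/3)
obs 3: x=0 → posterior Beta(12, 13/3)
obs 4: x=1 → posterior Beta(13, 13/3)
obs 5: x=1 → posterior Beta(14, 13/3)
obs 6: x=0 → posterior Beta(14, 16/3)
obs 7: x=0 → posterior Beta(14, 19/3)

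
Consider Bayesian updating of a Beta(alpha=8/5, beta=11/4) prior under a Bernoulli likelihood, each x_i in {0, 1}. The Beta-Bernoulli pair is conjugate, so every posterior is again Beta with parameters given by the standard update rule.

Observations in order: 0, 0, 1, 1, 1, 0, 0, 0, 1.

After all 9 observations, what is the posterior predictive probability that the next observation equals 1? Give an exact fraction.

obs 1: x=0 → posterior Beta(8/5, 15/4)
obs 2: x=0 → posterior Beta(8/5, 19/4)
obs 3: x=1 → posterior Beta(13/5, 19/4)
obs 4: x=1 → posterior Beta(18/5, 19/4)
obs 5: x=1 → posterior Beta(23/5, 19/4)
obs 6: x=0 → posterior Beta(23/5, 23/4)
obs 7: x=0 → posterior Beta(23/5, 27/4)
obs 8: x=0 → posterior Beta(23/5, 31/4)
obs 9: x=1 → posterior Beta(28/5, 31/4)

112/267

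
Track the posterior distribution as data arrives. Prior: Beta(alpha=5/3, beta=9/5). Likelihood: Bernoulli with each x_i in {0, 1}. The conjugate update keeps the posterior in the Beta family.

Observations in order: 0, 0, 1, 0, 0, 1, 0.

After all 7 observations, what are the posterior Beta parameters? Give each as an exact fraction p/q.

obs 1: x=0 → posterior Beta(5/3, 14/5)
obs 2: x=0 → posterior Beta(5/3, 19/5)
obs 3: x=1 → posterior Beta(8/3, 19/5)
obs 4: x=0 → posterior Beta(8/3, 24/5)
obs 5: x=0 → posterior Beta(8/3, 29/5)
obs 6: x=1 → posterior Beta(11/3, 29/5)
obs 7: x=0 → posterior Beta(11/3, 34/5)

alpha=11/3, beta=34/5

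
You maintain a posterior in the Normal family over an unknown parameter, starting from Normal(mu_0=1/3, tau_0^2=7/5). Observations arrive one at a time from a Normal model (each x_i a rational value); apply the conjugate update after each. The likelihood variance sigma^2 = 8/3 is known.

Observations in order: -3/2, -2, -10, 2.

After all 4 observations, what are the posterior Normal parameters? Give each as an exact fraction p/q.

mu_0=-1369/744, tau_0^2=14/31

obs 1: x=-3/2 → posterior Normal(-109/366, 56/61)
obs 2: x=-2 → posterior Normal(-361/492, 28/41)
obs 3: x=-10 → posterior Normal(-1621/618, 56/103)
obs 4: x=2 → posterior Normal(-1369/744, 14/31)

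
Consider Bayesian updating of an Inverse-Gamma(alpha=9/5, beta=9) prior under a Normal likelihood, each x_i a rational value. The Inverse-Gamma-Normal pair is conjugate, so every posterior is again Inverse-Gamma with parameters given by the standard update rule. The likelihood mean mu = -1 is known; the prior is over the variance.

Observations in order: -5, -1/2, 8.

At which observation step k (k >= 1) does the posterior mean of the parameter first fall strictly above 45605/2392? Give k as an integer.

obs 1: x=-5 → posterior Inverse-Gamma(23/10, 17)
obs 2: x=-1/2 → posterior Inverse-Gamma(14/5, 137/8)
obs 3: x=8 → posterior Inverse-Gamma(33/10, 461/8)

k = 3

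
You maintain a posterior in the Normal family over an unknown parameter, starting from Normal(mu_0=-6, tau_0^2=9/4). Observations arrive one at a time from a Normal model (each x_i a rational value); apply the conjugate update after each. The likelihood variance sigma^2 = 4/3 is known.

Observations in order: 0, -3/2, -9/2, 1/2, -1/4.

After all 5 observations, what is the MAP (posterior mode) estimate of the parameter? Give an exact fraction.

-1005/604

obs 1: x=0 → posterior Normal(-96/43, 36/43)
obs 2: x=-3/2 → posterior Normal(-39/20, 18/35)
obs 3: x=-9/2 → posterior Normal(-258/97, 36/97)
obs 4: x=1/2 → posterior Normal(-489/248, 9/31)
obs 5: x=-1/4 → posterior Normal(-1005/604, 36/151)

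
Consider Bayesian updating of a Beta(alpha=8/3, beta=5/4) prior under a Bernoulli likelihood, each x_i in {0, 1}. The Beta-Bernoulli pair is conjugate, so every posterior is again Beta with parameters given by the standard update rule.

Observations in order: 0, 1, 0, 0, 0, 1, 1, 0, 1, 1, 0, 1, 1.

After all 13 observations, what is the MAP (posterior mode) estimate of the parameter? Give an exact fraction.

104/179

obs 1: x=0 → posterior Beta(8/3, 9/4)
obs 2: x=1 → posterior Beta(11/3, 9/4)
obs 3: x=0 → posterior Beta(11/3, 13/4)
obs 4: x=0 → posterior Beta(11/3, 17/4)
obs 5: x=0 → posterior Beta(11/3, 21/4)
obs 6: x=1 → posterior Beta(14/3, 21/4)
obs 7: x=1 → posterior Beta(17/3, 21/4)
obs 8: x=0 → posterior Beta(17/3, 25/4)
obs 9: x=1 → posterior Beta(20/3, 25/4)
obs 10: x=1 → posterior Beta(23/3, 25/4)
obs 11: x=0 → posterior Beta(23/3, 29/4)
obs 12: x=1 → posterior Beta(26/3, 29/4)
obs 13: x=1 → posterior Beta(29/3, 29/4)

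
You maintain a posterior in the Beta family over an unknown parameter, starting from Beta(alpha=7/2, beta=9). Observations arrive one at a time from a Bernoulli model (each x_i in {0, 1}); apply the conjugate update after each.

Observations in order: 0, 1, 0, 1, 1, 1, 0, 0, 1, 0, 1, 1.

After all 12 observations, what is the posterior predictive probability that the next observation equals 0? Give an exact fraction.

obs 1: x=0 → posterior Beta(7/2, 10)
obs 2: x=1 → posterior Beta(9/2, 10)
obs 3: x=0 → posterior Beta(9/2, 11)
obs 4: x=1 → posterior Beta(11/2, 11)
obs 5: x=1 → posterior Beta(13/2, 11)
obs 6: x=1 → posterior Beta(15/2, 11)
obs 7: x=0 → posterior Beta(15/2, 12)
obs 8: x=0 → posterior Beta(15/2, 13)
obs 9: x=1 → posterior Beta(17/2, 13)
obs 10: x=0 → posterior Beta(17/2, 14)
obs 11: x=1 → posterior Beta(19/2, 14)
obs 12: x=1 → posterior Beta(21/2, 14)

4/7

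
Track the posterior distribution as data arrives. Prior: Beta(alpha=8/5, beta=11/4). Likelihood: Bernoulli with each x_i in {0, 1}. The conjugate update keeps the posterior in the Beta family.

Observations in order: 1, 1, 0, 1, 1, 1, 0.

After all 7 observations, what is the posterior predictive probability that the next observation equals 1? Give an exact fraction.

obs 1: x=1 → posterior Beta(13/5, 11/4)
obs 2: x=1 → posterior Beta(18/5, 11/4)
obs 3: x=0 → posterior Beta(18/5, 15/4)
obs 4: x=1 → posterior Beta(23/5, 15/4)
obs 5: x=1 → posterior Beta(28/5, 15/4)
obs 6: x=1 → posterior Beta(33/5, 15/4)
obs 7: x=0 → posterior Beta(33/5, 19/4)

132/227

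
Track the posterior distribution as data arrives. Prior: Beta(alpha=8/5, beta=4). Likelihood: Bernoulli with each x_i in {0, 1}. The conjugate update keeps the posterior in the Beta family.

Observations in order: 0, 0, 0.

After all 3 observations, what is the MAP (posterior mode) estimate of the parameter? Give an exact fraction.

1/11

obs 1: x=0 → posterior Beta(8/5, 5)
obs 2: x=0 → posterior Beta(8/5, 6)
obs 3: x=0 → posterior Beta(8/5, 7)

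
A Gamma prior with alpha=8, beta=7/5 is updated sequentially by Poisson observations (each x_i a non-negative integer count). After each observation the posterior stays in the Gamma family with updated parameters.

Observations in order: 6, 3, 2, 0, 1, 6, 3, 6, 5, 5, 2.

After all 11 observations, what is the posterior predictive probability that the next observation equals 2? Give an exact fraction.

obs 1: x=6 → posterior Gamma(14, 12/5)
obs 2: x=3 → posterior Gamma(17, 17/5)
obs 3: x=2 → posterior Gamma(19, 22/5)
obs 4: x=0 → posterior Gamma(19, 27/5)
obs 5: x=1 → posterior Gamma(20, 32/5)
obs 6: x=6 → posterior Gamma(26, 37/5)
obs 7: x=3 → posterior Gamma(29, 42/5)
obs 8: x=6 → posterior Gamma(35, 47/5)
obs 9: x=5 → posterior Gamma(40, 52/5)
obs 10: x=5 → posterior Gamma(45, 57/5)
obs 11: x=2 → posterior Gamma(47, 62/5)

49278617436384365904222221609256680333510981893882241753381107780400395736198944496025600/300376071024635284156087943212436719239375530813650294861384068083525481611313395070377347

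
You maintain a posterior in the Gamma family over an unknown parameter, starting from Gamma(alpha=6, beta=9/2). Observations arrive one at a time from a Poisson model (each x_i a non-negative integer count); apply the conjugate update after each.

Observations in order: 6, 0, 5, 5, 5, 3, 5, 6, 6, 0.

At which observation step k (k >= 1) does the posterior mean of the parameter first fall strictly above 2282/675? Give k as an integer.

k = 9

obs 1: x=6 → posterior Gamma(12, 11/2)
obs 2: x=0 → posterior Gamma(12, 13/2)
obs 3: x=5 → posterior Gamma(17, 15/2)
obs 4: x=5 → posterior Gamma(22, 17/2)
obs 5: x=5 → posterior Gamma(27, 19/2)
obs 6: x=3 → posterior Gamma(30, 21/2)
obs 7: x=5 → posterior Gamma(35, 23/2)
obs 8: x=6 → posterior Gamma(41, 25/2)
obs 9: x=6 → posterior Gamma(47, 27/2)
obs 10: x=0 → posterior Gamma(47, 29/2)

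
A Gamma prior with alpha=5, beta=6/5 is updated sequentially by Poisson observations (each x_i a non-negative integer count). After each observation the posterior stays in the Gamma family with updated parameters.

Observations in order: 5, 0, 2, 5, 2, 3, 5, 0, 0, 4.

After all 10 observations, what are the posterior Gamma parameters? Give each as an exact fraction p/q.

alpha=31, beta=56/5

obs 1: x=5 → posterior Gamma(10, 11/5)
obs 2: x=0 → posterior Gamma(10, 16/5)
obs 3: x=2 → posterior Gamma(12, 21/5)
obs 4: x=5 → posterior Gamma(17, 26/5)
obs 5: x=2 → posterior Gamma(19, 31/5)
obs 6: x=3 → posterior Gamma(22, 36/5)
obs 7: x=5 → posterior Gamma(27, 41/5)
obs 8: x=0 → posterior Gamma(27, 46/5)
obs 9: x=0 → posterior Gamma(27, 51/5)
obs 10: x=4 → posterior Gamma(31, 56/5)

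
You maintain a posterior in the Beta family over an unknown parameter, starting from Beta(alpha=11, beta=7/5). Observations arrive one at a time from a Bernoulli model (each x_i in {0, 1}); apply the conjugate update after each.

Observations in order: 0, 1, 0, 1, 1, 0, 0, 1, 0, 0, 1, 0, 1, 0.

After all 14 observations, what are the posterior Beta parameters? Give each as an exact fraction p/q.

alpha=17, beta=47/5

obs 1: x=0 → posterior Beta(11, 12/5)
obs 2: x=1 → posterior Beta(12, 12/5)
obs 3: x=0 → posterior Beta(12, 17/5)
obs 4: x=1 → posterior Beta(13, 17/5)
obs 5: x=1 → posterior Beta(14, 17/5)
obs 6: x=0 → posterior Beta(14, 22/5)
obs 7: x=0 → posterior Beta(14, 27/5)
obs 8: x=1 → posterior Beta(15, 27/5)
obs 9: x=0 → posterior Beta(15, 32/5)
obs 10: x=0 → posterior Beta(15, 37/5)
obs 11: x=1 → posterior Beta(16, 37/5)
obs 12: x=0 → posterior Beta(16, 42/5)
obs 13: x=1 → posterior Beta(17, 42/5)
obs 14: x=0 → posterior Beta(17, 47/5)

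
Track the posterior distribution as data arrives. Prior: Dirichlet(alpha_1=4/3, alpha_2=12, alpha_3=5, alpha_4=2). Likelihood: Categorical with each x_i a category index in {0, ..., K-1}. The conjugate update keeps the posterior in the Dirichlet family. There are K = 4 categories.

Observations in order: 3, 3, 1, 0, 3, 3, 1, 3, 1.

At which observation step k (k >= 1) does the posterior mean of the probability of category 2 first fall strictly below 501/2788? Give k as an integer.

k = 8

obs 1: x=3 → posterior Dirichlet(4/3, 12, 5, 3)
obs 2: x=3 → posterior Dirichlet(4/3, 12, 5, 4)
obs 3: x=1 → posterior Dirichlet(4/3, 13, 5, 4)
obs 4: x=0 → posterior Dirichlet(7/3, 13, 5, 4)
obs 5: x=3 → posterior Dirichlet(7/3, 13, 5, 5)
obs 6: x=3 → posterior Dirichlet(7/3, 13, 5, 6)
obs 7: x=1 → posterior Dirichlet(7/3, 14, 5, 6)
obs 8: x=3 → posterior Dirichlet(7/3, 14, 5, 7)
obs 9: x=1 → posterior Dirichlet(7/3, 15, 5, 7)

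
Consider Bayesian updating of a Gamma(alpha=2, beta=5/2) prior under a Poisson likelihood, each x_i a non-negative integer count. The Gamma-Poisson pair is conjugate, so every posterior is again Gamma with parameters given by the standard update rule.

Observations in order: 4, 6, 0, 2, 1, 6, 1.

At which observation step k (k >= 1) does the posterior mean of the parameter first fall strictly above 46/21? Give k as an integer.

k = 2

obs 1: x=4 → posterior Gamma(6, 7/2)
obs 2: x=6 → posterior Gamma(12, 9/2)
obs 3: x=0 → posterior Gamma(12, 11/2)
obs 4: x=2 → posterior Gamma(14, 13/2)
obs 5: x=1 → posterior Gamma(15, 15/2)
obs 6: x=6 → posterior Gamma(21, 17/2)
obs 7: x=1 → posterior Gamma(22, 19/2)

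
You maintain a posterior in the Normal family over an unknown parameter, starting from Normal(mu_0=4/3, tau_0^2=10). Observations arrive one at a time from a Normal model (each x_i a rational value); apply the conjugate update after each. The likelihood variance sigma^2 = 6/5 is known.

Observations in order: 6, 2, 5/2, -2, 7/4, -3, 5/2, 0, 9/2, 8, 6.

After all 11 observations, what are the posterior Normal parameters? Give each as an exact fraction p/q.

mu_0=2841/1112, tau_0^2=15/139

obs 1: x=6 → posterior Normal(11/2, 15/14)
obs 2: x=2 → posterior Normal(204/53, 30/53)
obs 3: x=5/2 → posterior Normal(41/12, 5/13)
obs 4: x=-2 → posterior Normal(433/206, 30/103)
obs 5: x=7/4 → posterior Normal(1041/512, 15/64)
obs 6: x=-3 → posterior Normal(247/204, 10/51)
obs 7: x=5/2 → posterior Normal(991/712, 15/89)
obs 8: x=0 → posterior Normal(991/812, 30/203)
obs 9: x=9/2 → posterior Normal(1441/912, 5/38)
obs 10: x=8 → posterior Normal(2241/1012, 30/253)
obs 11: x=6 → posterior Normal(2841/1112, 15/139)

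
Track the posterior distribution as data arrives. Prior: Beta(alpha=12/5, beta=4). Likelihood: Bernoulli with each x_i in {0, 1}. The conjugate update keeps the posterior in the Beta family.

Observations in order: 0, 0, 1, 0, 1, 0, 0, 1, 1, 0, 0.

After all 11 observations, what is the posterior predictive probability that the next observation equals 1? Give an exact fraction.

obs 1: x=0 → posterior Beta(12/5, 5)
obs 2: x=0 → posterior Beta(12/5, 6)
obs 3: x=1 → posterior Beta(17/5, 6)
obs 4: x=0 → posterior Beta(17/5, 7)
obs 5: x=1 → posterior Beta(22/5, 7)
obs 6: x=0 → posterior Beta(22/5, 8)
obs 7: x=0 → posterior Beta(22/5, 9)
obs 8: x=1 → posterior Beta(27/5, 9)
obs 9: x=1 → posterior Beta(32/5, 9)
obs 10: x=0 → posterior Beta(32/5, 10)
obs 11: x=0 → posterior Beta(32/5, 11)

32/87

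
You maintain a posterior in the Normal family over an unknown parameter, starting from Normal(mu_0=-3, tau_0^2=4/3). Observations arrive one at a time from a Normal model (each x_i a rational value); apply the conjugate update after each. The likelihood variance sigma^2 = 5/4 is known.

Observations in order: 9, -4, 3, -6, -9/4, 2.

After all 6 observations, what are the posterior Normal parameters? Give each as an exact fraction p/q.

obs 1: x=9 → posterior Normal(99/31, 20/31)
obs 2: x=-4 → posterior Normal(35/47, 20/47)
obs 3: x=3 → posterior Normal(83/63, 20/63)
obs 4: x=-6 → posterior Normal(-13/79, 20/79)
obs 5: x=-9/4 → posterior Normal(-49/95, 4/19)
obs 6: x=2 → posterior Normal(-17/111, 20/111)

mu_0=-17/111, tau_0^2=20/111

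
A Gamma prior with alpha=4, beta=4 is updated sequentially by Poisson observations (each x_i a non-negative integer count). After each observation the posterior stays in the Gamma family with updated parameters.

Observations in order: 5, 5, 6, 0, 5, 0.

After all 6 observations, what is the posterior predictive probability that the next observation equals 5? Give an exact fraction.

1187550000000000000000000000000/17449402268886407318558803753801

obs 1: x=5 → posterior Gamma(9, 5)
obs 2: x=5 → posterior Gamma(14, 6)
obs 3: x=6 → posterior Gamma(20, 7)
obs 4: x=0 → posterior Gamma(20, 8)
obs 5: x=5 → posterior Gamma(25, 9)
obs 6: x=0 → posterior Gamma(25, 10)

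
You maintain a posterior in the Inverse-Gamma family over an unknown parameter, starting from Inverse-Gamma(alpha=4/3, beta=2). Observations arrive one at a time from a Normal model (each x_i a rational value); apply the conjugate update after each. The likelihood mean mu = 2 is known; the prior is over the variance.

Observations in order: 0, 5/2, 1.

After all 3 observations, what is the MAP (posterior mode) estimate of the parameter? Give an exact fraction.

obs 1: x=0 → posterior Inverse-Gamma(11/6, 4)
obs 2: x=5/2 → posterior Inverse-Gamma(7/3, 33/8)
obs 3: x=1 → posterior Inverse-Gamma(17/6, 37/8)

111/92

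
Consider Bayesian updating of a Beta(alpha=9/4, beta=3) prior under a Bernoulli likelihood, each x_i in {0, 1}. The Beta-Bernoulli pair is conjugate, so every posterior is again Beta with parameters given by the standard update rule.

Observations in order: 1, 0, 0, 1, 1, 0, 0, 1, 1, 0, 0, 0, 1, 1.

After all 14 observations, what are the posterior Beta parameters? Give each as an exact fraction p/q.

obs 1: x=1 → posterior Beta(13/4, 3)
obs 2: x=0 → posterior Beta(13/4, 4)
obs 3: x=0 → posterior Beta(13/4, 5)
obs 4: x=1 → posterior Beta(17/4, 5)
obs 5: x=1 → posterior Beta(21/4, 5)
obs 6: x=0 → posterior Beta(21/4, 6)
obs 7: x=0 → posterior Beta(21/4, 7)
obs 8: x=1 → posterior Beta(25/4, 7)
obs 9: x=1 → posterior Beta(29/4, 7)
obs 10: x=0 → posterior Beta(29/4, 8)
obs 11: x=0 → posterior Beta(29/4, 9)
obs 12: x=0 → posterior Beta(29/4, 10)
obs 13: x=1 → posterior Beta(33/4, 10)
obs 14: x=1 → posterior Beta(37/4, 10)

alpha=37/4, beta=10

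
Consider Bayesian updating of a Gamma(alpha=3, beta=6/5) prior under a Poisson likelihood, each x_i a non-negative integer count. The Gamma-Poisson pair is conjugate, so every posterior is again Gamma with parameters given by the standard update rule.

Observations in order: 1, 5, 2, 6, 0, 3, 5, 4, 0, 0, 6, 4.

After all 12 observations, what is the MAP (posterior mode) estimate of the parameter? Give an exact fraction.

95/33

obs 1: x=1 → posterior Gamma(4, 11/5)
obs 2: x=5 → posterior Gamma(9, 16/5)
obs 3: x=2 → posterior Gamma(11, 21/5)
obs 4: x=6 → posterior Gamma(17, 26/5)
obs 5: x=0 → posterior Gamma(17, 31/5)
obs 6: x=3 → posterior Gamma(20, 36/5)
obs 7: x=5 → posterior Gamma(25, 41/5)
obs 8: x=4 → posterior Gamma(29, 46/5)
obs 9: x=0 → posterior Gamma(29, 51/5)
obs 10: x=0 → posterior Gamma(29, 56/5)
obs 11: x=6 → posterior Gamma(35, 61/5)
obs 12: x=4 → posterior Gamma(39, 66/5)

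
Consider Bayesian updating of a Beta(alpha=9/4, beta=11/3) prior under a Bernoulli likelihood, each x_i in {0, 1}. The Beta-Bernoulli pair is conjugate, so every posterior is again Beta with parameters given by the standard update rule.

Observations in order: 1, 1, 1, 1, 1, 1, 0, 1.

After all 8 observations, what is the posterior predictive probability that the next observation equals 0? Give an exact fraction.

56/167

obs 1: x=1 → posterior Beta(13/4, 11/3)
obs 2: x=1 → posterior Beta(17/4, 11/3)
obs 3: x=1 → posterior Beta(21/4, 11/3)
obs 4: x=1 → posterior Beta(25/4, 11/3)
obs 5: x=1 → posterior Beta(29/4, 11/3)
obs 6: x=1 → posterior Beta(33/4, 11/3)
obs 7: x=0 → posterior Beta(33/4, 14/3)
obs 8: x=1 → posterior Beta(37/4, 14/3)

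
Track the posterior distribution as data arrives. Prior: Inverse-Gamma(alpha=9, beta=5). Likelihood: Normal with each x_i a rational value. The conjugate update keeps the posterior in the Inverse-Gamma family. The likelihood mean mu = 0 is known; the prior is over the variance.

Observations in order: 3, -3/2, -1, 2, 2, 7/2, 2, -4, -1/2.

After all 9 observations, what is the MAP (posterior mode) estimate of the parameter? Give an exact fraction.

251/116

obs 1: x=3 → posterior Inverse-Gamma(19/2, 19/2)
obs 2: x=-3/2 → posterior Inverse-Gamma(10, 85/8)
obs 3: x=-1 → posterior Inverse-Gamma(21/2, 89/8)
obs 4: x=2 → posterior Inverse-Gamma(11, 105/8)
obs 5: x=2 → posterior Inverse-Gamma(23/2, 121/8)
obs 6: x=7/2 → posterior Inverse-Gamma(12, 85/4)
obs 7: x=2 → posterior Inverse-Gamma(25/2, 93/4)
obs 8: x=-4 → posterior Inverse-Gamma(13, 125/4)
obs 9: x=-1/2 → posterior Inverse-Gamma(27/2, 251/8)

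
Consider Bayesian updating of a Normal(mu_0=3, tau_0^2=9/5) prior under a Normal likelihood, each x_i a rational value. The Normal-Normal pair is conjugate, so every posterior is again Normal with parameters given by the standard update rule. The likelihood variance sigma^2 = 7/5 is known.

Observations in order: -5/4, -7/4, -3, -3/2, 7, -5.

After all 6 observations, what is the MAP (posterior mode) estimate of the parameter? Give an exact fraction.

obs 1: x=-5/4 → posterior Normal(39/64, 63/80)
obs 2: x=-7/4 → posterior Normal(-6/25, 63/125)
obs 3: x=-3 → posterior Normal(-33/34, 63/170)
obs 4: x=-3/2 → posterior Normal(-93/86, 63/215)
obs 5: x=7 → posterior Normal(33/104, 63/260)
obs 6: x=-5 → posterior Normal(-57/122, 63/305)

-57/122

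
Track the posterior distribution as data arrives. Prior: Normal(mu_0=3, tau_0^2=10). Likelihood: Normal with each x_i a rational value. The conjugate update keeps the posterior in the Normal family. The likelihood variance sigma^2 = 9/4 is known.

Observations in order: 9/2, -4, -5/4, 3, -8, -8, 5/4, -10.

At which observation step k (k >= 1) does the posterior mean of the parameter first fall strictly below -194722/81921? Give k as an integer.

k = 8

obs 1: x=9/2 → posterior Normal(207/49, 90/49)
obs 2: x=-4 → posterior Normal(47/89, 90/89)
obs 3: x=-5/4 → posterior Normal(-1/43, 30/43)
obs 4: x=3 → posterior Normal(9/13, 90/169)
obs 5: x=-8 → posterior Normal(-203/209, 90/209)
obs 6: x=-8 → posterior Normal(-523/249, 30/83)
obs 7: x=5/4 → posterior Normal(-473/289, 90/289)
obs 8: x=-10 → posterior Normal(-873/329, 90/329)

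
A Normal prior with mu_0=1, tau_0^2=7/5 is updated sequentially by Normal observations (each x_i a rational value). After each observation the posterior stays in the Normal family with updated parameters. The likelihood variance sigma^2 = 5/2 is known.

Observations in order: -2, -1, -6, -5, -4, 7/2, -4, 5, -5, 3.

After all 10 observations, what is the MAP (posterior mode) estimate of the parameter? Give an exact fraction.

-64/55

obs 1: x=-2 → posterior Normal(-1/13, 35/39)
obs 2: x=-1 → posterior Normal(-17/53, 35/53)
obs 3: x=-6 → posterior Normal(-101/67, 35/67)
obs 4: x=-5 → posterior Normal(-19/9, 35/81)
obs 5: x=-4 → posterior Normal(-227/95, 7/19)
obs 6: x=7/2 → posterior Normal(-178/109, 35/109)
obs 7: x=-4 → posterior Normal(-78/41, 35/123)
obs 8: x=5 → posterior Normal(-164/137, 35/137)
obs 9: x=-5 → posterior Normal(-234/151, 35/151)
obs 10: x=3 → posterior Normal(-64/55, 7/33)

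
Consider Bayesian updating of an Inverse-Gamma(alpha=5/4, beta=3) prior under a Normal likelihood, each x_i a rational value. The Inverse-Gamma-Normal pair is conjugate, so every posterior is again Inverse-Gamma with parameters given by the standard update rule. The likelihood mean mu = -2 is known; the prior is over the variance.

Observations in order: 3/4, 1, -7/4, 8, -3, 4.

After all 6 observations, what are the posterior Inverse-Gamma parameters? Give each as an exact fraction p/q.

alpha=17/4, beta=1277/16

obs 1: x=3/4 → posterior Inverse-Gamma(7/4, 217/32)
obs 2: x=1 → posterior Inverse-Gamma(9/4, 361/32)
obs 3: x=-7/4 → posterior Inverse-Gamma(11/4, 181/16)
obs 4: x=8 → posterior Inverse-Gamma(13/4, 981/16)
obs 5: x=-3 → posterior Inverse-Gamma(15/4, 989/16)
obs 6: x=4 → posterior Inverse-Gamma(17/4, 1277/16)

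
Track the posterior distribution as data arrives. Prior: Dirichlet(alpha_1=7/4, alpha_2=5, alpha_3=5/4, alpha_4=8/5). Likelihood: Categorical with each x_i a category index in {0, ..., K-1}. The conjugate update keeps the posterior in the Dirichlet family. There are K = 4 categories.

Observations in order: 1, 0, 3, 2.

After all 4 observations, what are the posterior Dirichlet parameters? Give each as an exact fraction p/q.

alpha_1=11/4, alpha_2=6, alpha_3=9/4, alpha_4=13/5

obs 1: x=1 → posterior Dirichlet(7/4, 6, 5/4, 8/5)
obs 2: x=0 → posterior Dirichlet(11/4, 6, 5/4, 8/5)
obs 3: x=3 → posterior Dirichlet(11/4, 6, 5/4, 13/5)
obs 4: x=2 → posterior Dirichlet(11/4, 6, 9/4, 13/5)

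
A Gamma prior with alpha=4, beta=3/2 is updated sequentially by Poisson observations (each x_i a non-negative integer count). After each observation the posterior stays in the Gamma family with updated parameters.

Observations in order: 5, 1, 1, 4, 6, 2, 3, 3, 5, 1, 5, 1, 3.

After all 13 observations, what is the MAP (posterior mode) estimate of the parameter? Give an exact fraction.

obs 1: x=5 → posterior Gamma(9, 5/2)
obs 2: x=1 → posterior Gamma(10, 7/2)
obs 3: x=1 → posterior Gamma(11, 9/2)
obs 4: x=4 → posterior Gamma(15, 11/2)
obs 5: x=6 → posterior Gamma(21, 13/2)
obs 6: x=2 → posterior Gamma(23, 15/2)
obs 7: x=3 → posterior Gamma(26, 17/2)
obs 8: x=3 → posterior Gamma(29, 19/2)
obs 9: x=5 → posterior Gamma(34, 21/2)
obs 10: x=1 → posterior Gamma(35, 23/2)
obs 11: x=5 → posterior Gamma(40, 25/2)
obs 12: x=1 → posterior Gamma(41, 27/2)
obs 13: x=3 → posterior Gamma(44, 29/2)

86/29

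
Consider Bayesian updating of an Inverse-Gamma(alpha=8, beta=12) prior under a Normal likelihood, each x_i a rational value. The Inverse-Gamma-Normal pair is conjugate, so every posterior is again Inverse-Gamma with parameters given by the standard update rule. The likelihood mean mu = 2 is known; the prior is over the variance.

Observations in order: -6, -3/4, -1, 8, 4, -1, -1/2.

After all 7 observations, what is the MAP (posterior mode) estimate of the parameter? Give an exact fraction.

obs 1: x=-6 → posterior Inverse-Gamma(17/2, 44)
obs 2: x=-3/4 → posterior Inverse-Gamma(9, 1529/32)
obs 3: x=-1 → posterior Inverse-Gamma(19/2, 1673/32)
obs 4: x=8 → posterior Inverse-Gamma(10, 2249/32)
obs 5: x=4 → posterior Inverse-Gamma(21/2, 2313/32)
obs 6: x=-1 → posterior Inverse-Gamma(11, 2457/32)
obs 7: x=-1/2 → posterior Inverse-Gamma(23/2, 2557/32)

2557/400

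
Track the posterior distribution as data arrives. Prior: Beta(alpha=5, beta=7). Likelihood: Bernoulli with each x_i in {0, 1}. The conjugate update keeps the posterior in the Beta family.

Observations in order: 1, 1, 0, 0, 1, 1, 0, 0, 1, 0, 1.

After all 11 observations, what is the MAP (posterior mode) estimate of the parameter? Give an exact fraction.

10/21

obs 1: x=1 → posterior Beta(6, 7)
obs 2: x=1 → posterior Beta(7, 7)
obs 3: x=0 → posterior Beta(7, 8)
obs 4: x=0 → posterior Beta(7, 9)
obs 5: x=1 → posterior Beta(8, 9)
obs 6: x=1 → posterior Beta(9, 9)
obs 7: x=0 → posterior Beta(9, 10)
obs 8: x=0 → posterior Beta(9, 11)
obs 9: x=1 → posterior Beta(10, 11)
obs 10: x=0 → posterior Beta(10, 12)
obs 11: x=1 → posterior Beta(11, 12)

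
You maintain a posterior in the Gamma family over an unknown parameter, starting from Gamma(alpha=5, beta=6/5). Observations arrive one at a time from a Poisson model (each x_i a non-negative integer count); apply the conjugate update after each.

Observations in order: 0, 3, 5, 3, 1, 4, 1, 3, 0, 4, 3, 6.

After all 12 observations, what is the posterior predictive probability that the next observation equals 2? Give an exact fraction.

25729287939912543019013402728355061187281900288469886144370228454647398400/112288155707690524284921569184047598526949432199996966253201749159632164801

obs 1: x=0 → posterior Gamma(5, 11/5)
obs 2: x=3 → posterior Gamma(8, 16/5)
obs 3: x=5 → posterior Gamma(13, 21/5)
obs 4: x=3 → posterior Gamma(16, 26/5)
obs 5: x=1 → posterior Gamma(17, 31/5)
obs 6: x=4 → posterior Gamma(21, 36/5)
obs 7: x=1 → posterior Gamma(22, 41/5)
obs 8: x=3 → posterior Gamma(25, 46/5)
obs 9: x=0 → posterior Gamma(25, 51/5)
obs 10: x=4 → posterior Gamma(29, 56/5)
obs 11: x=3 → posterior Gamma(32, 61/5)
obs 12: x=6 → posterior Gamma(38, 66/5)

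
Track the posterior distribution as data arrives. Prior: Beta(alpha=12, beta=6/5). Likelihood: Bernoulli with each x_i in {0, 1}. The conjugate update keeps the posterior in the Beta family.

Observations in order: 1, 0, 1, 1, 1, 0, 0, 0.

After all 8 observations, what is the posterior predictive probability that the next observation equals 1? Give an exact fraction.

40/53

obs 1: x=1 → posterior Beta(13, 6/5)
obs 2: x=0 → posterior Beta(13, 11/5)
obs 3: x=1 → posterior Beta(14, 11/5)
obs 4: x=1 → posterior Beta(15, 11/5)
obs 5: x=1 → posterior Beta(16, 11/5)
obs 6: x=0 → posterior Beta(16, 16/5)
obs 7: x=0 → posterior Beta(16, 21/5)
obs 8: x=0 → posterior Beta(16, 26/5)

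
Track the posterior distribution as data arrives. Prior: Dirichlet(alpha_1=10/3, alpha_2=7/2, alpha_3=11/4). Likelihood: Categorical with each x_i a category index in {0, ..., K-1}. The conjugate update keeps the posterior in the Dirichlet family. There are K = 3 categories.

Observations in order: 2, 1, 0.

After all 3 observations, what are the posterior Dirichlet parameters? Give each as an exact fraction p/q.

obs 1: x=2 → posterior Dirichlet(10/3, 7/2, 15/4)
obs 2: x=1 → posterior Dirichlet(10/3, 9/2, 15/4)
obs 3: x=0 → posterior Dirichlet(13/3, 9/2, 15/4)

alpha_1=13/3, alpha_2=9/2, alpha_3=15/4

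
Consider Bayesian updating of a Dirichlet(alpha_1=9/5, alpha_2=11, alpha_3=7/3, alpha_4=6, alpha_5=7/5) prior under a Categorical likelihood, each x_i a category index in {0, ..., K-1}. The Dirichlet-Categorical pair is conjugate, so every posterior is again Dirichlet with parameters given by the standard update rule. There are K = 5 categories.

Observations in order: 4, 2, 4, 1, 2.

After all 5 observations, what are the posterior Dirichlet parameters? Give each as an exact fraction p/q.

obs 1: x=4 → posterior Dirichlet(9/5, 11, 7/3, 6, 12/5)
obs 2: x=2 → posterior Dirichlet(9/5, 11, 10/3, 6, 12/5)
obs 3: x=4 → posterior Dirichlet(9/5, 11, 10/3, 6, 17/5)
obs 4: x=1 → posterior Dirichlet(9/5, 12, 10/3, 6, 17/5)
obs 5: x=2 → posterior Dirichlet(9/5, 12, 13/3, 6, 17/5)

alpha_1=9/5, alpha_2=12, alpha_3=13/3, alpha_4=6, alpha_5=17/5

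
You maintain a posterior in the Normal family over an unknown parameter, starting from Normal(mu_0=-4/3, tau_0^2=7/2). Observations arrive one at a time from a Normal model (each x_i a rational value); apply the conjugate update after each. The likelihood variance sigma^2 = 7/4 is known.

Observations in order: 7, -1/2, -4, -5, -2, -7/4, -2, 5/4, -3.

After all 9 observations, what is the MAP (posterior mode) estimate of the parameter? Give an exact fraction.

obs 1: x=7 → posterior Normal(38/9, 7/6)
obs 2: x=-1/2 → posterior Normal(7/3, 7/10)
obs 3: x=-4 → posterior Normal(11/21, 1/2)
obs 4: x=-5 → posterior Normal(-19/27, 7/18)
obs 5: x=-2 → posterior Normal(-31/33, 7/22)
obs 6: x=-7/4 → posterior Normal(-83/78, 7/26)
obs 7: x=-2 → posterior Normal(-107/90, 7/30)
obs 8: x=5/4 → posterior Normal(-46/51, 7/34)
obs 9: x=-3 → posterior Normal(-64/57, 7/38)

-64/57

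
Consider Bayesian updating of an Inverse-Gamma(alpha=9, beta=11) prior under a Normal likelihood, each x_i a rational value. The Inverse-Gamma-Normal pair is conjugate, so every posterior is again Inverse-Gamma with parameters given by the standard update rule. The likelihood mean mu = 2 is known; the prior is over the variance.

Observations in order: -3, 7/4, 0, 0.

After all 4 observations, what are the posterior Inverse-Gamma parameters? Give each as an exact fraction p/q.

alpha=11, beta=881/32

obs 1: x=-3 → posterior Inverse-Gamma(19/2, 47/2)
obs 2: x=7/4 → posterior Inverse-Gamma(10, 753/32)
obs 3: x=0 → posterior Inverse-Gamma(21/2, 817/32)
obs 4: x=0 → posterior Inverse-Gamma(11, 881/32)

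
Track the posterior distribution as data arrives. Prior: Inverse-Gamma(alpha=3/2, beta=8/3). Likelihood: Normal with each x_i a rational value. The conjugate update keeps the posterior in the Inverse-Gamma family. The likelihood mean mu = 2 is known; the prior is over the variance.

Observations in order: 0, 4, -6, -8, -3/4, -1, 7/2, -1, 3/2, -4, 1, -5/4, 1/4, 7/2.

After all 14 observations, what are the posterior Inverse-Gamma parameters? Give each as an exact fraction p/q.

obs 1: x=0 → posterior Inverse-Gamma(2, 14/3)
obs 2: x=4 → posterior Inverse-Gamma(5/2, 20/3)
obs 3: x=-6 → posterior Inverse-Gamma(3, 116/3)
obs 4: x=-8 → posterior Inverse-Gamma(7/2, 266/3)
obs 5: x=-3/4 → posterior Inverse-Gamma(4, 8875/96)
obs 6: x=-1 → posterior Inverse-Gamma(9/2, 9307/96)
obs 7: x=7/2 → posterior Inverse-Gamma(5, 9415/96)
obs 8: x=-1 → posterior Inverse-Gamma(11/2, 9847/96)
obs 9: x=3/2 → posterior Inverse-Gamma(6, 9859/96)
obs 10: x=-4 → posterior Inverse-Gamma(13/2, 11587/96)
obs 11: x=1 → posterior Inverse-Gamma(7, 11635/96)
obs 12: x=-5/4 → posterior Inverse-Gamma(15/2, 6071/48)
obs 13: x=1/4 → posterior Inverse-Gamma(8, 12289/96)
obs 14: x=7/2 → posterior Inverse-Gamma(17/2, 12397/96)

alpha=17/2, beta=12397/96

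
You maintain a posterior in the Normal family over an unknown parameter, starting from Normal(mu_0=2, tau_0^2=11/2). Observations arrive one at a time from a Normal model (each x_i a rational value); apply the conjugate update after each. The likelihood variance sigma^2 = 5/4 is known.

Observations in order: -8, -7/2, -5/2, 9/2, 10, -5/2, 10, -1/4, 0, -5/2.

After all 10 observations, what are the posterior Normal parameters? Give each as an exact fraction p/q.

mu_0=251/450, tau_0^2=11/90

obs 1: x=-8 → posterior Normal(-166/27, 55/54)
obs 2: x=-7/2 → posterior Normal(-243/49, 55/98)
obs 3: x=-5/2 → posterior Normal(-298/71, 55/142)
obs 4: x=9/2 → posterior Normal(-199/93, 55/186)
obs 5: x=10 → posterior Normal(21/115, 11/46)
obs 6: x=-5/2 → posterior Normal(-34/137, 55/274)
obs 7: x=10 → posterior Normal(62/53, 55/318)
obs 8: x=-1/4 → posterior Normal(361/362, 55/362)
obs 9: x=0 → posterior Normal(361/406, 55/406)
obs 10: x=-5/2 → posterior Normal(251/450, 11/90)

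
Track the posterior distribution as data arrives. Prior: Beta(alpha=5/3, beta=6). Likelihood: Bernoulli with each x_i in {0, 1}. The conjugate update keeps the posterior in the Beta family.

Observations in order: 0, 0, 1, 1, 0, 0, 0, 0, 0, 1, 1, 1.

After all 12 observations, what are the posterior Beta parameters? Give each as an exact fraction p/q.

obs 1: x=0 → posterior Beta(5/3, 7)
obs 2: x=0 → posterior Beta(5/3, 8)
obs 3: x=1 → posterior Beta(8/3, 8)
obs 4: x=1 → posterior Beta(11/3, 8)
obs 5: x=0 → posterior Beta(11/3, 9)
obs 6: x=0 → posterior Beta(11/3, 10)
obs 7: x=0 → posterior Beta(11/3, 11)
obs 8: x=0 → posterior Beta(11/3, 12)
obs 9: x=0 → posterior Beta(11/3, 13)
obs 10: x=1 → posterior Beta(14/3, 13)
obs 11: x=1 → posterior Beta(17/3, 13)
obs 12: x=1 → posterior Beta(20/3, 13)

alpha=20/3, beta=13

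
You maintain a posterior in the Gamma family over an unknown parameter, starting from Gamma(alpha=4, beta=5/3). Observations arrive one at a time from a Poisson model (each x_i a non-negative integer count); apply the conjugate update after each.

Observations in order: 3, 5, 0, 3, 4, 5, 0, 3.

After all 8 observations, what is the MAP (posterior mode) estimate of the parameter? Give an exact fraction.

obs 1: x=3 → posterior Gamma(7, 8/3)
obs 2: x=5 → posterior Gamma(12, 11/3)
obs 3: x=0 → posterior Gamma(12, 14/3)
obs 4: x=3 → posterior Gamma(15, 17/3)
obs 5: x=4 → posterior Gamma(19, 20/3)
obs 6: x=5 → posterior Gamma(24, 23/3)
obs 7: x=0 → posterior Gamma(24, 26/3)
obs 8: x=3 → posterior Gamma(27, 29/3)

78/29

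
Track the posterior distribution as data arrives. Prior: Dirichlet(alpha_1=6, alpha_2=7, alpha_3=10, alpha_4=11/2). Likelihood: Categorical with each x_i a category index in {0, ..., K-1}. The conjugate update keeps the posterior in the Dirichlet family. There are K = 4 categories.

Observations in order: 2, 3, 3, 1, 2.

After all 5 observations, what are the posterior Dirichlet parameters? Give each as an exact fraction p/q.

obs 1: x=2 → posterior Dirichlet(6, 7, 11, 11/2)
obs 2: x=3 → posterior Dirichlet(6, 7, 11, 13/2)
obs 3: x=3 → posterior Dirichlet(6, 7, 11, 15/2)
obs 4: x=1 → posterior Dirichlet(6, 8, 11, 15/2)
obs 5: x=2 → posterior Dirichlet(6, 8, 12, 15/2)

alpha_1=6, alpha_2=8, alpha_3=12, alpha_4=15/2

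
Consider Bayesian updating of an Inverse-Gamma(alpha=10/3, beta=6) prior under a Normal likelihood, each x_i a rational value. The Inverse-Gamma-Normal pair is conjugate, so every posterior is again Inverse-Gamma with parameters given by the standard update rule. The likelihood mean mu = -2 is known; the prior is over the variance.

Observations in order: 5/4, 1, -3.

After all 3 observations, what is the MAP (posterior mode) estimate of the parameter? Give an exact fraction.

obs 1: x=5/4 → posterior Inverse-Gamma(23/6, 361/32)
obs 2: x=1 → posterior Inverse-Gamma(13/3, 505/32)
obs 3: x=-3 → posterior Inverse-Gamma(29/6, 521/32)

1563/560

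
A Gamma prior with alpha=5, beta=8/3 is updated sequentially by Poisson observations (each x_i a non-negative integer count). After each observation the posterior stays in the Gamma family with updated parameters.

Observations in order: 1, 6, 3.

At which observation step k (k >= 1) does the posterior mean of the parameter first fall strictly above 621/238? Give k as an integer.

obs 1: x=1 → posterior Gamma(6, 11/3)
obs 2: x=6 → posterior Gamma(12, 14/3)
obs 3: x=3 → posterior Gamma(15, 17/3)

k = 3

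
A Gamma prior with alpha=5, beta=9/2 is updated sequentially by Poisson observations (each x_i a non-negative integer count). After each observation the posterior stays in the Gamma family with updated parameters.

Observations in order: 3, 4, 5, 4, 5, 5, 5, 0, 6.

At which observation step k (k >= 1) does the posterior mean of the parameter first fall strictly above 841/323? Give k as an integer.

obs 1: x=3 → posterior Gamma(8, 11/2)
obs 2: x=4 → posterior Gamma(12, 13/2)
obs 3: x=5 → posterior Gamma(17, 15/2)
obs 4: x=4 → posterior Gamma(21, 17/2)
obs 5: x=5 → posterior Gamma(26, 19/2)
obs 6: x=5 → posterior Gamma(31, 21/2)
obs 7: x=5 → posterior Gamma(36, 23/2)
obs 8: x=0 → posterior Gamma(36, 25/2)
obs 9: x=6 → posterior Gamma(42, 27/2)

k = 5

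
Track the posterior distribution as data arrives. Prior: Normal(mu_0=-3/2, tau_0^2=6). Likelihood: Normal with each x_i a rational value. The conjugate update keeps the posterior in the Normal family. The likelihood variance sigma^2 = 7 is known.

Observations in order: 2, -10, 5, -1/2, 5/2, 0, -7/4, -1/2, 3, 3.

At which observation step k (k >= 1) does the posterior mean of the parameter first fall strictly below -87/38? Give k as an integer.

k = 2

obs 1: x=2 → posterior Normal(3/26, 42/13)
obs 2: x=-10 → posterior Normal(-117/38, 42/19)
obs 3: x=5 → posterior Normal(-57/50, 42/25)
obs 4: x=-1/2 → posterior Normal(-63/62, 42/31)
obs 5: x=5/2 → posterior Normal(-33/74, 42/37)
obs 6: x=0 → posterior Normal(-33/86, 42/43)
obs 7: x=-7/4 → posterior Normal(-27/49, 6/7)
obs 8: x=-1/2 → posterior Normal(-6/11, 42/55)
obs 9: x=3 → posterior Normal(-12/61, 42/61)
obs 10: x=3 → posterior Normal(6/67, 42/67)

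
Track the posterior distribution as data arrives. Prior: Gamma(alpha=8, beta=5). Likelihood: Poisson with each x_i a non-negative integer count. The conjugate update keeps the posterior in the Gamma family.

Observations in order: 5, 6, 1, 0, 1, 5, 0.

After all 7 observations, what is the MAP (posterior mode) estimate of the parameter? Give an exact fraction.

25/12

obs 1: x=5 → posterior Gamma(13, 6)
obs 2: x=6 → posterior Gamma(19, 7)
obs 3: x=1 → posterior Gamma(20, 8)
obs 4: x=0 → posterior Gamma(20, 9)
obs 5: x=1 → posterior Gamma(21, 10)
obs 6: x=5 → posterior Gamma(26, 11)
obs 7: x=0 → posterior Gamma(26, 12)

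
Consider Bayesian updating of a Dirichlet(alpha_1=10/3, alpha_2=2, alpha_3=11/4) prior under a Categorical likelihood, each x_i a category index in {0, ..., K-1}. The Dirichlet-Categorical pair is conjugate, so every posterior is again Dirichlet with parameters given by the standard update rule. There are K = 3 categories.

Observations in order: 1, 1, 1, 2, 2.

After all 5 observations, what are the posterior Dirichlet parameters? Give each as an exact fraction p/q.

obs 1: x=1 → posterior Dirichlet(10/3, 3, 11/4)
obs 2: x=1 → posterior Dirichlet(10/3, 4, 11/4)
obs 3: x=1 → posterior Dirichlet(10/3, 5, 11/4)
obs 4: x=2 → posterior Dirichlet(10/3, 5, 15/4)
obs 5: x=2 → posterior Dirichlet(10/3, 5, 19/4)

alpha_1=10/3, alpha_2=5, alpha_3=19/4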